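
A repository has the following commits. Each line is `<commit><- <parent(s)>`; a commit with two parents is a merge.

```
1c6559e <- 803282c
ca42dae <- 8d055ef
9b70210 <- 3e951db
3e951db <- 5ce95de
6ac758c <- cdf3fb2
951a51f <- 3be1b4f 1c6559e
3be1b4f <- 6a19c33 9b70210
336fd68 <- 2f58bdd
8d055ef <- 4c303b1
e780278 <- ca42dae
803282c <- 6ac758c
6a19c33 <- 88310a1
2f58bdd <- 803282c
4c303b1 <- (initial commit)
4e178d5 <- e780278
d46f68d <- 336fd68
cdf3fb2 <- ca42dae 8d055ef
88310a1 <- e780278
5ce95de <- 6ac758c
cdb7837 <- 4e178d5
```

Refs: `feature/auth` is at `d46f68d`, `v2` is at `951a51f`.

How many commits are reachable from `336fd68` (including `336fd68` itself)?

Walking parent pointers from 336fd68: reachable set = {2f58bdd, 336fd68, 4c303b1, 6ac758c, 803282c, 8d055ef, ca42dae, cdf3fb2}.
That is 8 commits.

8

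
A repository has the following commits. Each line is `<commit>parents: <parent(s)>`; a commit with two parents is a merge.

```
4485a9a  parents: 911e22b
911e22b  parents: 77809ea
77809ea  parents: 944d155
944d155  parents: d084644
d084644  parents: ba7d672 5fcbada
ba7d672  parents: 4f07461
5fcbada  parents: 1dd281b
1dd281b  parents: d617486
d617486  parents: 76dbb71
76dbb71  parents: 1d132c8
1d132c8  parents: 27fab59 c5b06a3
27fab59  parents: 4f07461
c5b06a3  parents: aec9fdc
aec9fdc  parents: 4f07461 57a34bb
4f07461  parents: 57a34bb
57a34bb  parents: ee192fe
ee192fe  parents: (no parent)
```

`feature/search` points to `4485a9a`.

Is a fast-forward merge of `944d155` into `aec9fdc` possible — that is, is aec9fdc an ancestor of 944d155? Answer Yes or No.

Yes

A fast-forward from aec9fdc to 944d155 is possible iff aec9fdc is an ancestor of 944d155.
Ancestors of 944d155: {1d132c8, 1dd281b, 27fab59, 4f07461, 57a34bb, 5fcbada, 76dbb71, 944d155, aec9fdc, ba7d672, c5b06a3, d084644, d617486, ee192fe}.
aec9fdc is among them, so fast-forward is possible.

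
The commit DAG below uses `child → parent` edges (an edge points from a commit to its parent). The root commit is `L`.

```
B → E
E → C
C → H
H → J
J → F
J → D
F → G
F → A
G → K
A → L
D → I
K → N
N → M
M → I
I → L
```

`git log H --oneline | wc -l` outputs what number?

Walking parent pointers from H: reachable set = {A, D, F, G, H, I, J, K, L, M, N}.
That is 11 commits.

11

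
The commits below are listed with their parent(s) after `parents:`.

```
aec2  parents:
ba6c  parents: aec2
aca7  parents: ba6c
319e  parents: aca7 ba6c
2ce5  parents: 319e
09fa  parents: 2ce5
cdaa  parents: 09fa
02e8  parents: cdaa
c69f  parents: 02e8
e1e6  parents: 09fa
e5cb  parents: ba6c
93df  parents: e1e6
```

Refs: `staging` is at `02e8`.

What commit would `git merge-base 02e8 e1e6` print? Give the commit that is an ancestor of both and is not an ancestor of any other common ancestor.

09fa

Ancestors of 02e8: {02e8, 09fa, 2ce5, 319e, aca7, aec2, ba6c, cdaa}.
Ancestors of e1e6: {09fa, 2ce5, 319e, aca7, aec2, ba6c, e1e6}.
Common ancestors: {09fa, 2ce5, 319e, aca7, aec2, ba6c}.
Among these, 09fa is not an ancestor of any other common ancestor — it is the merge base.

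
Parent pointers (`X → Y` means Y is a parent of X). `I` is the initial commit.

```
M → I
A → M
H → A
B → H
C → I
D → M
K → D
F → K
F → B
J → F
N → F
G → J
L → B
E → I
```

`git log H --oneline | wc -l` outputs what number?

Walking parent pointers from H: reachable set = {A, H, I, M}.
That is 4 commits.

4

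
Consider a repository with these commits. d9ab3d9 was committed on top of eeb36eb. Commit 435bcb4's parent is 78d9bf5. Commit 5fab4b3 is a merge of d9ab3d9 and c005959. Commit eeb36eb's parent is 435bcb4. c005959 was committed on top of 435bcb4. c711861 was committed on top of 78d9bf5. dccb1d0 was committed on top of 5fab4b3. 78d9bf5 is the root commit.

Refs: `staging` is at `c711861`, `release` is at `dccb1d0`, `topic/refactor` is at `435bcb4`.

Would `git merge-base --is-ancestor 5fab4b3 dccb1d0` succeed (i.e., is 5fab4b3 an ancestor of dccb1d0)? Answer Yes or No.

Yes

Ancestors of dccb1d0 (commits reachable by following parents): {435bcb4, 5fab4b3, 78d9bf5, c005959, d9ab3d9, dccb1d0, eeb36eb}.
5fab4b3 is in that set, so it is an ancestor of dccb1d0.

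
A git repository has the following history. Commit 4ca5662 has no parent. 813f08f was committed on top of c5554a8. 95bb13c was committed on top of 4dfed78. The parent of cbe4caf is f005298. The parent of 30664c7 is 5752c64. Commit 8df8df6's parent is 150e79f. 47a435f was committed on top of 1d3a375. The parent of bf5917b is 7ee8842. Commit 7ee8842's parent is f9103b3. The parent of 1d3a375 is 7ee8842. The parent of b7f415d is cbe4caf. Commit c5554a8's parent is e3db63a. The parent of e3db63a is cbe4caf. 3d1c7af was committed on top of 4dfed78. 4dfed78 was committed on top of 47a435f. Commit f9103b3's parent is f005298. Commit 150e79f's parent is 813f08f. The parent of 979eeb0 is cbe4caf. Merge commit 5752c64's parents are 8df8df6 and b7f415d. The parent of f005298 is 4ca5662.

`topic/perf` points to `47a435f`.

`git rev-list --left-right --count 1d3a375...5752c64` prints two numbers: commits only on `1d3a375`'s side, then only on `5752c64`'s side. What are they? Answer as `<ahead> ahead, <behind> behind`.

3 ahead, 8 behind

Reachable from 1d3a375: {1d3a375, 4ca5662, 7ee8842, f005298, f9103b3}.
Reachable from 5752c64: {150e79f, 4ca5662, 5752c64, 813f08f, 8df8df6, b7f415d, c5554a8, cbe4caf, e3db63a, f005298}.
Only in 1d3a375's history (ahead): {1d3a375, 7ee8842, f9103b3} — 3.
Only in 5752c64's history (behind): {150e79f, 5752c64, 813f08f, 8df8df6, b7f415d, c5554a8, cbe4caf, e3db63a} — 8.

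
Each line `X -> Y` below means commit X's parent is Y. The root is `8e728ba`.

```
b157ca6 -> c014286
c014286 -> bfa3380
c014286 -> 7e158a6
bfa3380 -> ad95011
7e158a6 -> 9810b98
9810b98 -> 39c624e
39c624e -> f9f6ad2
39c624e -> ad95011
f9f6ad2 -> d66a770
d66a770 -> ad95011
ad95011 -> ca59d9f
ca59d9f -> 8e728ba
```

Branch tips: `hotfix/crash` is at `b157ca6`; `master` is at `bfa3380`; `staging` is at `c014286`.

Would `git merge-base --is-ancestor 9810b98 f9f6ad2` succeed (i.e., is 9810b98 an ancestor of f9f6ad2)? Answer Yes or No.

Ancestors of f9f6ad2: {8e728ba, ad95011, ca59d9f, d66a770, f9f6ad2}.
9810b98 is not in that set, so it is not an ancestor of f9f6ad2.

No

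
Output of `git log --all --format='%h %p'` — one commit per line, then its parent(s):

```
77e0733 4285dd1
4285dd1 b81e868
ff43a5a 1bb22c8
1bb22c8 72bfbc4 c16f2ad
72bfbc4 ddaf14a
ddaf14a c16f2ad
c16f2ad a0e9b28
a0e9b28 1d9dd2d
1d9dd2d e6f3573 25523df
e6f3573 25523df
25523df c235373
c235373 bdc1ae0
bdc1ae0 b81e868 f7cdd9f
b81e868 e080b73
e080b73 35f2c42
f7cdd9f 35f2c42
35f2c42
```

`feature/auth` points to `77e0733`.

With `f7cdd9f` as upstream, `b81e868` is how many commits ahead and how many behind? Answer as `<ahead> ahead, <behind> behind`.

Reachable from b81e868: {35f2c42, b81e868, e080b73}.
Reachable from f7cdd9f: {35f2c42, f7cdd9f}.
Only in b81e868's history (ahead): {b81e868, e080b73} — 2.
Only in f7cdd9f's history (behind): {f7cdd9f} — 1.

2 ahead, 1 behind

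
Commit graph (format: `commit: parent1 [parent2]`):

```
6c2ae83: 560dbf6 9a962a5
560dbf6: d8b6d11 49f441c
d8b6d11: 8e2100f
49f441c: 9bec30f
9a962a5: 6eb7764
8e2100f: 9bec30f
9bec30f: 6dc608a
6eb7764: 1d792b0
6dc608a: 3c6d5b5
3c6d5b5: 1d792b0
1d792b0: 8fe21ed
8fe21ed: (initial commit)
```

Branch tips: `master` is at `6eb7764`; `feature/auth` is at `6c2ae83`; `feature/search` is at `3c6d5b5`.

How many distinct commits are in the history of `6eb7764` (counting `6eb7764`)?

Walking parent pointers from 6eb7764: reachable set = {1d792b0, 6eb7764, 8fe21ed}.
That is 3 commits.

3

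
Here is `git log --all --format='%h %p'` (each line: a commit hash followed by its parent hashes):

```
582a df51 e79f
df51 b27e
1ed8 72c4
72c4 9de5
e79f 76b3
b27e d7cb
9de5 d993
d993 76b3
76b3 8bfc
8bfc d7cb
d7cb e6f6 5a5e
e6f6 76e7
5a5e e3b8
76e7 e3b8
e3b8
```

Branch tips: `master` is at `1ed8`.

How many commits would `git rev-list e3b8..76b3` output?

Reachable from 76b3: {5a5e, 76b3, 76e7, 8bfc, d7cb, e3b8, e6f6}.
Reachable from e3b8: {e3b8}.
In 76b3's history but not e3b8's: {5a5e, 76b3, 76e7, 8bfc, d7cb, e6f6} — 6 commits.

6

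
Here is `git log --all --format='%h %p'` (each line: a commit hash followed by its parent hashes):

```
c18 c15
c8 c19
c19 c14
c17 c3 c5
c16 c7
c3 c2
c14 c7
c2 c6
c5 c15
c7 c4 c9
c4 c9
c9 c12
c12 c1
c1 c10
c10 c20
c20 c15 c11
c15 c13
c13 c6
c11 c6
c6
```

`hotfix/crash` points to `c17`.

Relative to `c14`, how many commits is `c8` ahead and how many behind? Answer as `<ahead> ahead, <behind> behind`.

2 ahead, 0 behind

Reachable from c8: {c1, c10, c11, c12, c13, c14, c15, c19, c20, c4, c6, c7, c8, c9}.
Reachable from c14: {c1, c10, c11, c12, c13, c14, c15, c20, c4, c6, c7, c9}.
Only in c8's history (ahead): {c19, c8} — 2.
Only in c14's history (behind): {} — 0.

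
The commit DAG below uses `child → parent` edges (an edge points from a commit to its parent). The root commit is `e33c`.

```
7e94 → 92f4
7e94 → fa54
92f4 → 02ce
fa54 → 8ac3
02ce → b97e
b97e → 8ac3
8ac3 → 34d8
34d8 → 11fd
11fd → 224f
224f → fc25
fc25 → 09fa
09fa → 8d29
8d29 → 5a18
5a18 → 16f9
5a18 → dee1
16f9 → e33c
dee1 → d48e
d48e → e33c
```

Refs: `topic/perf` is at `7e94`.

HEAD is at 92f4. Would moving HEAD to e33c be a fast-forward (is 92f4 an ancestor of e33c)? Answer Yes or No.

No

A fast-forward from 92f4 to e33c is possible iff 92f4 is an ancestor of e33c.
Ancestors of e33c: {e33c}.
92f4 is not among them, so fast-forward is not possible.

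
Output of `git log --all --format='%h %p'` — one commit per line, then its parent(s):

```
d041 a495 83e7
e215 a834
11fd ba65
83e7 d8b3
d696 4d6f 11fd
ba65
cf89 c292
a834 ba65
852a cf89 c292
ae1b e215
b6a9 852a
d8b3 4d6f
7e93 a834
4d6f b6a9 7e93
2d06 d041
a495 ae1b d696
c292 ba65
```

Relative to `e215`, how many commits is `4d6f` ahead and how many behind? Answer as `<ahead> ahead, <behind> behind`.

Reachable from 4d6f: {4d6f, 7e93, 852a, a834, b6a9, ba65, c292, cf89}.
Reachable from e215: {a834, ba65, e215}.
Only in 4d6f's history (ahead): {4d6f, 7e93, 852a, b6a9, c292, cf89} — 6.
Only in e215's history (behind): {e215} — 1.

6 ahead, 1 behind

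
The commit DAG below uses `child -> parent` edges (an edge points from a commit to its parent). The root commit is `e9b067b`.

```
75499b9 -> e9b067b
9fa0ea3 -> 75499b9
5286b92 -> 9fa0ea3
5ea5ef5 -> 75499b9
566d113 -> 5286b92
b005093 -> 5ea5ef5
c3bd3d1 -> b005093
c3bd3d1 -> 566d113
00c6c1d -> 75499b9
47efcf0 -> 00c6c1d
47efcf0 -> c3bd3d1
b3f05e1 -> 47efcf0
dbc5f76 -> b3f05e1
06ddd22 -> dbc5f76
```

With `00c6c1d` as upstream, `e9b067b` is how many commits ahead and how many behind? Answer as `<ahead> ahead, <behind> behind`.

0 ahead, 2 behind

Reachable from e9b067b: {e9b067b}.
Reachable from 00c6c1d: {00c6c1d, 75499b9, e9b067b}.
Only in e9b067b's history (ahead): {} — 0.
Only in 00c6c1d's history (behind): {00c6c1d, 75499b9} — 2.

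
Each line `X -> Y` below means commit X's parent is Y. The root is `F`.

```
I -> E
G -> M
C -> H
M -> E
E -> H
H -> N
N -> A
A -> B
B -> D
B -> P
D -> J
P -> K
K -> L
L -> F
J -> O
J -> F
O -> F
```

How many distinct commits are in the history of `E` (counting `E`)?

Walking parent pointers from E: reachable set = {A, B, D, E, F, H, J, K, L, N, O, P}.
That is 12 commits.

12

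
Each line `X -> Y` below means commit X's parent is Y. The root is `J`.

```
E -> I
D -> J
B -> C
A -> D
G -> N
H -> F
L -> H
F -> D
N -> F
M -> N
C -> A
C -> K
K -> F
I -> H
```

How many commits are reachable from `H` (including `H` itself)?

4

Walking parent pointers from H: reachable set = {D, F, H, J}.
That is 4 commits.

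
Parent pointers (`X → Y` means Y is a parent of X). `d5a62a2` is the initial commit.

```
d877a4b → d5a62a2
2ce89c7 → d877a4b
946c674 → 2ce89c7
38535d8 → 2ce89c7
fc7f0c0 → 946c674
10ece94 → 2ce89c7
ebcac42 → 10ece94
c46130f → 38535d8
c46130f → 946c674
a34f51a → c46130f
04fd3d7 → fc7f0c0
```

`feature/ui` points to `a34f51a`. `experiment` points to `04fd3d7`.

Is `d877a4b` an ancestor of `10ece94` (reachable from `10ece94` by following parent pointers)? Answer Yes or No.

Ancestors of 10ece94 (commits reachable by following parents): {10ece94, 2ce89c7, d5a62a2, d877a4b}.
d877a4b is in that set, so it is an ancestor of 10ece94.

Yes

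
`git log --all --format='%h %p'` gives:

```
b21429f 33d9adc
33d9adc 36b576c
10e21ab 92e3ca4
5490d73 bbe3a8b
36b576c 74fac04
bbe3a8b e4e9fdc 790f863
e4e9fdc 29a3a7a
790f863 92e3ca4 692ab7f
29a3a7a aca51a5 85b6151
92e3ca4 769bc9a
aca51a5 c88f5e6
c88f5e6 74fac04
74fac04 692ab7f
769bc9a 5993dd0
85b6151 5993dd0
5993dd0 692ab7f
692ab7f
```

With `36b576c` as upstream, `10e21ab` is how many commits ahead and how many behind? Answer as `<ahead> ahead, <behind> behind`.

Reachable from 10e21ab: {10e21ab, 5993dd0, 692ab7f, 769bc9a, 92e3ca4}.
Reachable from 36b576c: {36b576c, 692ab7f, 74fac04}.
Only in 10e21ab's history (ahead): {10e21ab, 5993dd0, 769bc9a, 92e3ca4} — 4.
Only in 36b576c's history (behind): {36b576c, 74fac04} — 2.

4 ahead, 2 behind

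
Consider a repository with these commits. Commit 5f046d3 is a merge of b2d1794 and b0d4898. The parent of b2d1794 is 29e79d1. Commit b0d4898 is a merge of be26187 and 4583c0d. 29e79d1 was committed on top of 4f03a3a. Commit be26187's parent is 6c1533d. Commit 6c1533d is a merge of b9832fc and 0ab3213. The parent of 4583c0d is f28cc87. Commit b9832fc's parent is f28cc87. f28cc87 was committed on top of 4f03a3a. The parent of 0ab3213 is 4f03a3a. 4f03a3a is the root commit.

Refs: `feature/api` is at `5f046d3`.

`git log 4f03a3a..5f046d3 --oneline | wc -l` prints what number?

10

Reachable from 5f046d3: {0ab3213, 29e79d1, 4583c0d, 4f03a3a, 5f046d3, 6c1533d, b0d4898, b2d1794, b9832fc, be26187, f28cc87}.
Reachable from 4f03a3a: {4f03a3a}.
In 5f046d3's history but not 4f03a3a's: {0ab3213, 29e79d1, 4583c0d, 5f046d3, 6c1533d, b0d4898, b2d1794, b9832fc, be26187, f28cc87} — 10 commits.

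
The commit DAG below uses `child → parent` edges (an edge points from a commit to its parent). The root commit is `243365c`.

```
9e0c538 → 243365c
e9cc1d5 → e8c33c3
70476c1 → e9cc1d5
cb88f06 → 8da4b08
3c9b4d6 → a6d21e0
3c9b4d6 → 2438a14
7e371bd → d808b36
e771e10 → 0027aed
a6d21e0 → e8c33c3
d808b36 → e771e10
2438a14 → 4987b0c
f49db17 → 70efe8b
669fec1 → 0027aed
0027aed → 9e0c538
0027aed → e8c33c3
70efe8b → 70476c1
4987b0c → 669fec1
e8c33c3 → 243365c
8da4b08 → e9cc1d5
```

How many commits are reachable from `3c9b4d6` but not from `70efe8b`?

Reachable from 3c9b4d6: {0027aed, 243365c, 2438a14, 3c9b4d6, 4987b0c, 669fec1, 9e0c538, a6d21e0, e8c33c3}.
Reachable from 70efe8b: {243365c, 70476c1, 70efe8b, e8c33c3, e9cc1d5}.
In 3c9b4d6's history but not 70efe8b's: {0027aed, 2438a14, 3c9b4d6, 4987b0c, 669fec1, 9e0c538, a6d21e0} — 7 commits.

7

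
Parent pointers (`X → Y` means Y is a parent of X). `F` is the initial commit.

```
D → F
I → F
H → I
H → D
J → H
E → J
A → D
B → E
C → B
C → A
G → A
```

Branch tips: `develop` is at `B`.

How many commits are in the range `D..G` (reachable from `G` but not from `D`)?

2

Reachable from G: {A, D, F, G}.
Reachable from D: {D, F}.
In G's history but not D's: {A, G} — 2 commits.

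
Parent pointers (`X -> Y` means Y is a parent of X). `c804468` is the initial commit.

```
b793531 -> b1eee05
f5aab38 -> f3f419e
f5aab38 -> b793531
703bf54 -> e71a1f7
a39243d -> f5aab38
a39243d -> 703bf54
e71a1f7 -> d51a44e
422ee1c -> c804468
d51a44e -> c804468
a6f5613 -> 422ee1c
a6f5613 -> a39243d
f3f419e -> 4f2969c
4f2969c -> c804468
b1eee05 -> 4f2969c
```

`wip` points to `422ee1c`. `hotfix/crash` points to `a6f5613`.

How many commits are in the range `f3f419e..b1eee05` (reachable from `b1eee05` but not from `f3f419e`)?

1

Reachable from b1eee05: {4f2969c, b1eee05, c804468}.
Reachable from f3f419e: {4f2969c, c804468, f3f419e}.
In b1eee05's history but not f3f419e's: {b1eee05} — 1 commit.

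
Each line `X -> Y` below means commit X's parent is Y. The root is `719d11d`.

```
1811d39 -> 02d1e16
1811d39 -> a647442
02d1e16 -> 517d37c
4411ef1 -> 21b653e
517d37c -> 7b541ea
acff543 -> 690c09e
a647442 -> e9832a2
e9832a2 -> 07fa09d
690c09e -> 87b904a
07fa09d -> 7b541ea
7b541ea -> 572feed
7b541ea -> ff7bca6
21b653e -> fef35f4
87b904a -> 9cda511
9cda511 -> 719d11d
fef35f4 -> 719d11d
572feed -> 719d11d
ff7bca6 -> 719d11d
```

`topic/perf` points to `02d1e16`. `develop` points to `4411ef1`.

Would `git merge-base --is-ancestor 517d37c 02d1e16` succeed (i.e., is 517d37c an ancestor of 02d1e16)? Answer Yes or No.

Yes

Ancestors of 02d1e16 (commits reachable by following parents): {02d1e16, 517d37c, 572feed, 719d11d, 7b541ea, ff7bca6}.
517d37c is in that set, so it is an ancestor of 02d1e16.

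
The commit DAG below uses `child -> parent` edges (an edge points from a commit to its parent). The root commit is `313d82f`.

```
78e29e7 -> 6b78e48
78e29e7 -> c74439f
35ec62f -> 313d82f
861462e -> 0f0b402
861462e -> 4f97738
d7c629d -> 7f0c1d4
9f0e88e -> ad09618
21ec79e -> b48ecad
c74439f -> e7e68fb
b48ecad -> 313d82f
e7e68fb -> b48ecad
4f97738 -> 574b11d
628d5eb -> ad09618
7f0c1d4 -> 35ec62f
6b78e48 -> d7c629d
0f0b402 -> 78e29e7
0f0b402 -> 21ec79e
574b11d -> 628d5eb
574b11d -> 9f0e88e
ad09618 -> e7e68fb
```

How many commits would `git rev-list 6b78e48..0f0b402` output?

Reachable from 0f0b402: {0f0b402, 21ec79e, 313d82f, 35ec62f, 6b78e48, 78e29e7, 7f0c1d4, b48ecad, c74439f, d7c629d, e7e68fb}.
Reachable from 6b78e48: {313d82f, 35ec62f, 6b78e48, 7f0c1d4, d7c629d}.
In 0f0b402's history but not 6b78e48's: {0f0b402, 21ec79e, 78e29e7, b48ecad, c74439f, e7e68fb} — 6 commits.

6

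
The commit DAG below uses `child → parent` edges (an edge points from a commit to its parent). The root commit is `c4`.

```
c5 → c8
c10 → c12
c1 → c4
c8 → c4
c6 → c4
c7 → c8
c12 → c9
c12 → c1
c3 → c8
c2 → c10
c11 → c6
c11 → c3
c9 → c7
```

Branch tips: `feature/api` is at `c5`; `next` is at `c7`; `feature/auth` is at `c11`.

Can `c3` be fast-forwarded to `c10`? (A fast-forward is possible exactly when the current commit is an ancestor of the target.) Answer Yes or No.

A fast-forward from c3 to c10 is possible iff c3 is an ancestor of c10.
Ancestors of c10: {c1, c10, c12, c4, c7, c8, c9}.
c3 is not among them, so fast-forward is not possible.

No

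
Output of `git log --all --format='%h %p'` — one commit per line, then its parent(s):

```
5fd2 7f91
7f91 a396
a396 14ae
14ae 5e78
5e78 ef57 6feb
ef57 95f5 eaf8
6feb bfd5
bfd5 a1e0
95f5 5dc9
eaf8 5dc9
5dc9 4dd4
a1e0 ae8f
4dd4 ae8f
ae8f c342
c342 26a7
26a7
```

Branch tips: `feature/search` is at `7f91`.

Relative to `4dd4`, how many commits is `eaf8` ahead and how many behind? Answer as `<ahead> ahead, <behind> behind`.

Reachable from eaf8: {26a7, 4dd4, 5dc9, ae8f, c342, eaf8}.
Reachable from 4dd4: {26a7, 4dd4, ae8f, c342}.
Only in eaf8's history (ahead): {5dc9, eaf8} — 2.
Only in 4dd4's history (behind): {} — 0.

2 ahead, 0 behind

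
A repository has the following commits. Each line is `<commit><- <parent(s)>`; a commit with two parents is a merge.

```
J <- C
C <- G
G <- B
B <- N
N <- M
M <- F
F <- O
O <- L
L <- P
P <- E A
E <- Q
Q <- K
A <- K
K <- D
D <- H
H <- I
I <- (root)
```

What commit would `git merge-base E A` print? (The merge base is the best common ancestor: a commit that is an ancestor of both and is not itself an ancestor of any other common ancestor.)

K

Ancestors of E: {D, E, H, I, K, Q}.
Ancestors of A: {A, D, H, I, K}.
Common ancestors: {D, H, I, K}.
Among these, K is not an ancestor of any other common ancestor — it is the merge base.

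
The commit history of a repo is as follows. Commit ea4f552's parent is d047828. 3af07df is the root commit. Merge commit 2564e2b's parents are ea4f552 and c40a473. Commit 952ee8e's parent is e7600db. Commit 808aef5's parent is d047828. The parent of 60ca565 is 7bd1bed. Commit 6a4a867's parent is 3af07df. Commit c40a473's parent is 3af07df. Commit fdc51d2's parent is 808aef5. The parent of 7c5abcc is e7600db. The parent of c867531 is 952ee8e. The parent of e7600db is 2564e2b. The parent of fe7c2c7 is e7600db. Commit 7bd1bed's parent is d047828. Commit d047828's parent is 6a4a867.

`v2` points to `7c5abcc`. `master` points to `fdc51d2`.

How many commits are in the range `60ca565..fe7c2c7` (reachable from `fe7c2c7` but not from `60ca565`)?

Reachable from fe7c2c7: {2564e2b, 3af07df, 6a4a867, c40a473, d047828, e7600db, ea4f552, fe7c2c7}.
Reachable from 60ca565: {3af07df, 60ca565, 6a4a867, 7bd1bed, d047828}.
In fe7c2c7's history but not 60ca565's: {2564e2b, c40a473, e7600db, ea4f552, fe7c2c7} — 5 commits.

5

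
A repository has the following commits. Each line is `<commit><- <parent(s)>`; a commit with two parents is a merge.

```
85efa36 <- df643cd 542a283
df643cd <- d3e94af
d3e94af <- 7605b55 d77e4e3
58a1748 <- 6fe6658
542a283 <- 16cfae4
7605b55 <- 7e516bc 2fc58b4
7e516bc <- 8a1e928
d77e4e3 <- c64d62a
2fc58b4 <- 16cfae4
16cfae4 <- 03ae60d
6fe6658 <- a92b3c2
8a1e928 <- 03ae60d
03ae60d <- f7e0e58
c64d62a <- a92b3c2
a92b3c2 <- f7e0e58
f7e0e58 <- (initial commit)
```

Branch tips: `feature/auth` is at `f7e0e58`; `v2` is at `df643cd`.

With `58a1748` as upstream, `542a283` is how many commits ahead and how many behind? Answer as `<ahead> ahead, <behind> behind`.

3 ahead, 3 behind

Reachable from 542a283: {03ae60d, 16cfae4, 542a283, f7e0e58}.
Reachable from 58a1748: {58a1748, 6fe6658, a92b3c2, f7e0e58}.
Only in 542a283's history (ahead): {03ae60d, 16cfae4, 542a283} — 3.
Only in 58a1748's history (behind): {58a1748, 6fe6658, a92b3c2} — 3.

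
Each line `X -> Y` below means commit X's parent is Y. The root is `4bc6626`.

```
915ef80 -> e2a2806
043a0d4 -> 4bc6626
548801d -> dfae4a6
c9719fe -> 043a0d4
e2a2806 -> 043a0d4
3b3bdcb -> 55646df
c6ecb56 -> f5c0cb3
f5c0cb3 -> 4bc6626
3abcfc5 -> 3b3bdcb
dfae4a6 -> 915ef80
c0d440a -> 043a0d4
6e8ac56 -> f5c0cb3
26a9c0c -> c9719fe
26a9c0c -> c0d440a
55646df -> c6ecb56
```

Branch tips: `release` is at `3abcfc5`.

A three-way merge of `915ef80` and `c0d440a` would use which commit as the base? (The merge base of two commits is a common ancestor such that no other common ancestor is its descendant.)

043a0d4

Ancestors of 915ef80: {043a0d4, 4bc6626, 915ef80, e2a2806}.
Ancestors of c0d440a: {043a0d4, 4bc6626, c0d440a}.
Common ancestors: {043a0d4, 4bc6626}.
Among these, 043a0d4 is not an ancestor of any other common ancestor — it is the merge base.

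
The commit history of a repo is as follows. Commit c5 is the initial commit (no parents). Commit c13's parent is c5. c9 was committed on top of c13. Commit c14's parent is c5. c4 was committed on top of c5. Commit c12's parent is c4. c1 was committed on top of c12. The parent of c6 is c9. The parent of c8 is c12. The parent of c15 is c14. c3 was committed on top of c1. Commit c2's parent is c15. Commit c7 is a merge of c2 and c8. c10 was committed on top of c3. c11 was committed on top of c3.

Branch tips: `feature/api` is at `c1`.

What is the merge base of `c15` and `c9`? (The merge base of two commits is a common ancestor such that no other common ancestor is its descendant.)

Ancestors of c15: {c14, c15, c5}.
Ancestors of c9: {c13, c5, c9}.
Common ancestors: {c5}.
The only common ancestor is c5, so it is the merge base.

c5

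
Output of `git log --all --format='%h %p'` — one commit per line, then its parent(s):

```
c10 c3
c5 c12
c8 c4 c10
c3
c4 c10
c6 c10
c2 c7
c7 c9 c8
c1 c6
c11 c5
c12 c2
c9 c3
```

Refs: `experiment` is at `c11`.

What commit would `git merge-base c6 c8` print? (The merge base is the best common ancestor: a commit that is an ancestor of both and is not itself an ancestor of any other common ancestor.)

c10

Ancestors of c6: {c10, c3, c6}.
Ancestors of c8: {c10, c3, c4, c8}.
Common ancestors: {c10, c3}.
Among these, c10 is not an ancestor of any other common ancestor — it is the merge base.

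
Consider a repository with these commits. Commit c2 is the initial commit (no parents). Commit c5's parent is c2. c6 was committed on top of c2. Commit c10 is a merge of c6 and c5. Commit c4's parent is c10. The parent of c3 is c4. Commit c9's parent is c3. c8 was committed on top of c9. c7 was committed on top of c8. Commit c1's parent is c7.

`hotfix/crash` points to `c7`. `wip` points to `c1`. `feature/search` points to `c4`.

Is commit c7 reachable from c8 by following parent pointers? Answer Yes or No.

No

Ancestors of c8: {c10, c2, c3, c4, c5, c6, c8, c9}.
c7 is not in that set, so it is not an ancestor of c8.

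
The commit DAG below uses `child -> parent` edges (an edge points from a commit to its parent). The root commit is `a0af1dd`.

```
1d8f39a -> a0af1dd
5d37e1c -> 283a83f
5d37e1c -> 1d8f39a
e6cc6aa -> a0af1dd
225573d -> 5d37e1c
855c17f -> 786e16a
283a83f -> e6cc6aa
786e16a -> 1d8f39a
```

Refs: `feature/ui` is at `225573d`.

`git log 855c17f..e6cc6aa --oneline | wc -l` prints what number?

Reachable from e6cc6aa: {a0af1dd, e6cc6aa}.
Reachable from 855c17f: {1d8f39a, 786e16a, 855c17f, a0af1dd}.
In e6cc6aa's history but not 855c17f's: {e6cc6aa} — 1 commit.

1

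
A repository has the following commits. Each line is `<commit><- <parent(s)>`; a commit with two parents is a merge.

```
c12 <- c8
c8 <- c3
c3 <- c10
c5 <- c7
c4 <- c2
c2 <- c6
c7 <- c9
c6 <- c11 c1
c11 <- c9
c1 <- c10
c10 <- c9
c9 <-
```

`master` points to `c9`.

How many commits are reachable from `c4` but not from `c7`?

6

Reachable from c4: {c1, c10, c11, c2, c4, c6, c9}.
Reachable from c7: {c7, c9}.
In c4's history but not c7's: {c1, c10, c11, c2, c4, c6} — 6 commits.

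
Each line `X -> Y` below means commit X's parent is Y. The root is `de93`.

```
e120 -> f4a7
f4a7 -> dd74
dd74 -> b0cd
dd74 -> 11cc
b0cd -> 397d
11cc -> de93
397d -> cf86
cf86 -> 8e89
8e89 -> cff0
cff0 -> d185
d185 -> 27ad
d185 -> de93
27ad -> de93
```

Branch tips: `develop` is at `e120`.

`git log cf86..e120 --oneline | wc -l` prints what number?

6

Reachable from e120: {11cc, 27ad, 397d, 8e89, b0cd, cf86, cff0, d185, dd74, de93, e120, f4a7}.
Reachable from cf86: {27ad, 8e89, cf86, cff0, d185, de93}.
In e120's history but not cf86's: {11cc, 397d, b0cd, dd74, e120, f4a7} — 6 commits.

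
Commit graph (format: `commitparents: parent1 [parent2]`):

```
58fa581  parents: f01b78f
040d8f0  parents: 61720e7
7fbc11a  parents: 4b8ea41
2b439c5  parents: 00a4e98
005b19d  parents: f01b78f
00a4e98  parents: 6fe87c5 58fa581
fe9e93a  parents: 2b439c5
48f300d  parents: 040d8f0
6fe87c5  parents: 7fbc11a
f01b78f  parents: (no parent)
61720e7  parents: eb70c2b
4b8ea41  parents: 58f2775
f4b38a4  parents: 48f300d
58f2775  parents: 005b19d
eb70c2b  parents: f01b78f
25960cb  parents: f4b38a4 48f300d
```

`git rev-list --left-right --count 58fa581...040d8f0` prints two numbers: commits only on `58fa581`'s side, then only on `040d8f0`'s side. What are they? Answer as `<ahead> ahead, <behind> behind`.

1 ahead, 3 behind

Reachable from 58fa581: {58fa581, f01b78f}.
Reachable from 040d8f0: {040d8f0, 61720e7, eb70c2b, f01b78f}.
Only in 58fa581's history (ahead): {58fa581} — 1.
Only in 040d8f0's history (behind): {040d8f0, 61720e7, eb70c2b} — 3.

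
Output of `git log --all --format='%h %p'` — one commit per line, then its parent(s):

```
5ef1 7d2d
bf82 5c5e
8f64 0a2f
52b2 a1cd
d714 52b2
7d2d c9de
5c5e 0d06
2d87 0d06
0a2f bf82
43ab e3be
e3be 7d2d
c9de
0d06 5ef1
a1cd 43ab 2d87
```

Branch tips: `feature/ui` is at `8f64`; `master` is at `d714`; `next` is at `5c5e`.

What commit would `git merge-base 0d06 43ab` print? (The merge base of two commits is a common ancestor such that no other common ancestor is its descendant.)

Ancestors of 0d06: {0d06, 5ef1, 7d2d, c9de}.
Ancestors of 43ab: {43ab, 7d2d, c9de, e3be}.
Common ancestors: {7d2d, c9de}.
Among these, 7d2d is not an ancestor of any other common ancestor — it is the merge base.

7d2d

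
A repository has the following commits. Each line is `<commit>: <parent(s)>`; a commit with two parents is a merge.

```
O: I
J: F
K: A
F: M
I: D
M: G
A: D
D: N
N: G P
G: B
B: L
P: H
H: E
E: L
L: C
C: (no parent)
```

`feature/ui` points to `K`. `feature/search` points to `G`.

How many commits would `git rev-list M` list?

5

Walking parent pointers from M: reachable set = {B, C, G, L, M}.
That is 5 commits.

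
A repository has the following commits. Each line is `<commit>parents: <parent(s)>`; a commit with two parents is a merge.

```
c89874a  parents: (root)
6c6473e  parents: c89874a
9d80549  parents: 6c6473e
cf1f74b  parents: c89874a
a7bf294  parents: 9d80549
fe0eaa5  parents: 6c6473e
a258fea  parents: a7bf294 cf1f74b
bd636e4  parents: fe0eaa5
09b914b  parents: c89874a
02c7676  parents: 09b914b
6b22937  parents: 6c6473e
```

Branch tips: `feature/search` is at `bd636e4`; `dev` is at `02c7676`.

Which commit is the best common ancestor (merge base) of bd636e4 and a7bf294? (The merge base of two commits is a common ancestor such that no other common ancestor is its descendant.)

6c6473e

Ancestors of bd636e4: {6c6473e, bd636e4, c89874a, fe0eaa5}.
Ancestors of a7bf294: {6c6473e, 9d80549, a7bf294, c89874a}.
Common ancestors: {6c6473e, c89874a}.
Among these, 6c6473e is not an ancestor of any other common ancestor — it is the merge base.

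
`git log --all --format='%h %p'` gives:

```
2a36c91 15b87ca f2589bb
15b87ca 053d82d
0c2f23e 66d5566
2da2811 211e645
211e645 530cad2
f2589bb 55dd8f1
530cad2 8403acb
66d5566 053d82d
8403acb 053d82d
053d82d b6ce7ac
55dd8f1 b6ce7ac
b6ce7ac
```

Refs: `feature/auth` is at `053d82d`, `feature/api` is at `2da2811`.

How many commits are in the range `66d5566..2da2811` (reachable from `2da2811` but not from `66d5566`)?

Reachable from 2da2811: {053d82d, 211e645, 2da2811, 530cad2, 8403acb, b6ce7ac}.
Reachable from 66d5566: {053d82d, 66d5566, b6ce7ac}.
In 2da2811's history but not 66d5566's: {211e645, 2da2811, 530cad2, 8403acb} — 4 commits.

4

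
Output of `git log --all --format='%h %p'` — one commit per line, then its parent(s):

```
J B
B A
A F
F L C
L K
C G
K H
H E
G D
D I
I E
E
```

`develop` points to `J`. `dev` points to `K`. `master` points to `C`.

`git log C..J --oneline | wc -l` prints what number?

7

Reachable from J: {A, B, C, D, E, F, G, H, I, J, K, L}.
Reachable from C: {C, D, E, G, I}.
In J's history but not C's: {A, B, F, H, J, K, L} — 7 commits.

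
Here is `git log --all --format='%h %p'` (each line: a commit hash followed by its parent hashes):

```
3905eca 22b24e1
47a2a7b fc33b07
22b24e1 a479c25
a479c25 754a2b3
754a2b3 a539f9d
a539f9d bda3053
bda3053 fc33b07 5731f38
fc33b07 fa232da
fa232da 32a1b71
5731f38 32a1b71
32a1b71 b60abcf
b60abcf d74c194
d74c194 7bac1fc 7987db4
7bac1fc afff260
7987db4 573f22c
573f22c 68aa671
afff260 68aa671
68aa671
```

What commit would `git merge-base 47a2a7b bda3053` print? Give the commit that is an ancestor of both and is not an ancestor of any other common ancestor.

fc33b07

Ancestors of 47a2a7b: {32a1b71, 47a2a7b, 573f22c, 68aa671, 7987db4, 7bac1fc, afff260, b60abcf, d74c194, fa232da, fc33b07}.
Ancestors of bda3053: {32a1b71, 5731f38, 573f22c, 68aa671, 7987db4, 7bac1fc, afff260, b60abcf, bda3053, d74c194, fa232da, fc33b07}.
Common ancestors: {32a1b71, 573f22c, 68aa671, 7987db4, 7bac1fc, afff260, b60abcf, d74c194, fa232da, fc33b07}.
Among these, fc33b07 is not an ancestor of any other common ancestor — it is the merge base.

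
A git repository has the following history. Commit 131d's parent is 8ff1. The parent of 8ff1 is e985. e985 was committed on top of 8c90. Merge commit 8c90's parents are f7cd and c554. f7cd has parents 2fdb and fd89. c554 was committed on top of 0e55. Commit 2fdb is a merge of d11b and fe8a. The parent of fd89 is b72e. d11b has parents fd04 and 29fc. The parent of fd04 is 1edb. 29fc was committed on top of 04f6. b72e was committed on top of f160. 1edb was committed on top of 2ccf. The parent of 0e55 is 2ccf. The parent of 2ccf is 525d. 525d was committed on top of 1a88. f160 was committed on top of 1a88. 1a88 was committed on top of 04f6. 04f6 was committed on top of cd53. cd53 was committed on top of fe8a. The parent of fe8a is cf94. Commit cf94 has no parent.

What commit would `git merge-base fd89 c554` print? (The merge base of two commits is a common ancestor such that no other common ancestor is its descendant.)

1a88

Ancestors of fd89: {04f6, 1a88, b72e, cd53, cf94, f160, fd89, fe8a}.
Ancestors of c554: {04f6, 0e55, 1a88, 2ccf, 525d, c554, cd53, cf94, fe8a}.
Common ancestors: {04f6, 1a88, cd53, cf94, fe8a}.
Among these, 1a88 is not an ancestor of any other common ancestor — it is the merge base.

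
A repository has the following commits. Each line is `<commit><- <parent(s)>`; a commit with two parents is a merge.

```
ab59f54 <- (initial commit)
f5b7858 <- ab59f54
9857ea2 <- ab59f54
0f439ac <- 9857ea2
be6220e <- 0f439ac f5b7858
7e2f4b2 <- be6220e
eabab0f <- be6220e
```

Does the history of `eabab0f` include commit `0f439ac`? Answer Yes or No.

Ancestors of eabab0f (commits reachable by following parents): {0f439ac, 9857ea2, ab59f54, be6220e, eabab0f, f5b7858}.
0f439ac is in that set, so it is an ancestor of eabab0f.

Yes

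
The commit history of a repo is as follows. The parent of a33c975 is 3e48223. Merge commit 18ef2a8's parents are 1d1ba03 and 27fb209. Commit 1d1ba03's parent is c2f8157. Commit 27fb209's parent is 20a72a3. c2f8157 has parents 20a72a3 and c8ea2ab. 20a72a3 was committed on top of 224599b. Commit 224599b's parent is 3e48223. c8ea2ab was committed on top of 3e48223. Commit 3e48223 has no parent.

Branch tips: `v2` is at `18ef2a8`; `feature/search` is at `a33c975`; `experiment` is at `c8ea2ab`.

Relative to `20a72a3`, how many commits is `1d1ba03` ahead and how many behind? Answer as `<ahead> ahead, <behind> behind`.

Reachable from 1d1ba03: {1d1ba03, 20a72a3, 224599b, 3e48223, c2f8157, c8ea2ab}.
Reachable from 20a72a3: {20a72a3, 224599b, 3e48223}.
Only in 1d1ba03's history (ahead): {1d1ba03, c2f8157, c8ea2ab} — 3.
Only in 20a72a3's history (behind): {} — 0.

3 ahead, 0 behind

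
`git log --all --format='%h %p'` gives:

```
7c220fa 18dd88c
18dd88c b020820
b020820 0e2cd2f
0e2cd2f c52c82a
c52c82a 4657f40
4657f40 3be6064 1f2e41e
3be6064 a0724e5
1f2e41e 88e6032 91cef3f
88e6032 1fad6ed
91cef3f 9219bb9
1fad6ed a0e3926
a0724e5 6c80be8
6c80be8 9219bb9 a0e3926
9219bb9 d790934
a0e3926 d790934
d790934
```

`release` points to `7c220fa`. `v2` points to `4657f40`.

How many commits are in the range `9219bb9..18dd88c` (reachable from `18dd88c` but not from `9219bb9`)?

13

Reachable from 18dd88c: {0e2cd2f, 18dd88c, 1f2e41e, 1fad6ed, 3be6064, 4657f40, 6c80be8, 88e6032, 91cef3f, 9219bb9, a0724e5, a0e3926, b020820, c52c82a, d790934}.
Reachable from 9219bb9: {9219bb9, d790934}.
In 18dd88c's history but not 9219bb9's: {0e2cd2f, 18dd88c, 1f2e41e, 1fad6ed, 3be6064, 4657f40, 6c80be8, 88e6032, 91cef3f, a0724e5, a0e3926, b020820, c52c82a} — 13 commits.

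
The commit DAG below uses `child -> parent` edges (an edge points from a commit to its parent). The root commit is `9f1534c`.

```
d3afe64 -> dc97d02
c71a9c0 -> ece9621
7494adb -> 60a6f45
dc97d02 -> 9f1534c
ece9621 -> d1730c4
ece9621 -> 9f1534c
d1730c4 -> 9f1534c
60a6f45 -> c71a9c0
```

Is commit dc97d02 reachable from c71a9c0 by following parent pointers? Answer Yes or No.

Ancestors of c71a9c0: {9f1534c, c71a9c0, d1730c4, ece9621}.
dc97d02 is not in that set, so it is not an ancestor of c71a9c0.

No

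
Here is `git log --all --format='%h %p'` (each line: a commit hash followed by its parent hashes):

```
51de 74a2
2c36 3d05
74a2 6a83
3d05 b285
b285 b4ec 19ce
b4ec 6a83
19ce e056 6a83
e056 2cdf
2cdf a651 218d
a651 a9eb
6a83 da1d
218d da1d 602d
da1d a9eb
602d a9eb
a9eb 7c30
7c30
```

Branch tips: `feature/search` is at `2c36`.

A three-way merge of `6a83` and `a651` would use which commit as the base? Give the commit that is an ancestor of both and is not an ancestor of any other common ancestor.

a9eb

Ancestors of 6a83: {6a83, 7c30, a9eb, da1d}.
Ancestors of a651: {7c30, a651, a9eb}.
Common ancestors: {7c30, a9eb}.
Among these, a9eb is not an ancestor of any other common ancestor — it is the merge base.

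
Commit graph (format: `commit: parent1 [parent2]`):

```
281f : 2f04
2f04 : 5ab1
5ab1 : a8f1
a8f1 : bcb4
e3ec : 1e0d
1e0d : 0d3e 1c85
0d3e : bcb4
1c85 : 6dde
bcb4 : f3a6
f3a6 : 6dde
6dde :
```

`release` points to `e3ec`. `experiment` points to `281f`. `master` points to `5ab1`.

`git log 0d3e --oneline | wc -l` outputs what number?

Walking parent pointers from 0d3e: reachable set = {0d3e, 6dde, bcb4, f3a6}.
That is 4 commits.

4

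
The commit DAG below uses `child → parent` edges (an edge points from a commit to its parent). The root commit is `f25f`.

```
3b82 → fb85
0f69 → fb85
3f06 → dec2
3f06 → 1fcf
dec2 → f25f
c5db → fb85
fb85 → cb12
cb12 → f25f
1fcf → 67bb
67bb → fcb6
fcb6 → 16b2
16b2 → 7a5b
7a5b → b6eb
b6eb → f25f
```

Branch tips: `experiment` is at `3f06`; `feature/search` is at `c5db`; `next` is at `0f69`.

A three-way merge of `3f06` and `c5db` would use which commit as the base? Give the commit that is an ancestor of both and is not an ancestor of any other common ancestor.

Ancestors of 3f06: {16b2, 1fcf, 3f06, 67bb, 7a5b, b6eb, dec2, f25f, fcb6}.
Ancestors of c5db: {c5db, cb12, f25f, fb85}.
Common ancestors: {f25f}.
The only common ancestor is f25f, so it is the merge base.

f25f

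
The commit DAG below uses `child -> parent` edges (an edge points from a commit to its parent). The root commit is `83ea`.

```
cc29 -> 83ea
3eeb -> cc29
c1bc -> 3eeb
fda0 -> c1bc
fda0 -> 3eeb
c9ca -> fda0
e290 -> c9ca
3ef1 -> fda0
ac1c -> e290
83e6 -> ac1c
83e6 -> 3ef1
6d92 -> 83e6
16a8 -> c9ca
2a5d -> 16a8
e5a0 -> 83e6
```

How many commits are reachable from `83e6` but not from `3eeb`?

7

Reachable from 83e6: {3eeb, 3ef1, 83e6, 83ea, ac1c, c1bc, c9ca, cc29, e290, fda0}.
Reachable from 3eeb: {3eeb, 83ea, cc29}.
In 83e6's history but not 3eeb's: {3ef1, 83e6, ac1c, c1bc, c9ca, e290, fda0} — 7 commits.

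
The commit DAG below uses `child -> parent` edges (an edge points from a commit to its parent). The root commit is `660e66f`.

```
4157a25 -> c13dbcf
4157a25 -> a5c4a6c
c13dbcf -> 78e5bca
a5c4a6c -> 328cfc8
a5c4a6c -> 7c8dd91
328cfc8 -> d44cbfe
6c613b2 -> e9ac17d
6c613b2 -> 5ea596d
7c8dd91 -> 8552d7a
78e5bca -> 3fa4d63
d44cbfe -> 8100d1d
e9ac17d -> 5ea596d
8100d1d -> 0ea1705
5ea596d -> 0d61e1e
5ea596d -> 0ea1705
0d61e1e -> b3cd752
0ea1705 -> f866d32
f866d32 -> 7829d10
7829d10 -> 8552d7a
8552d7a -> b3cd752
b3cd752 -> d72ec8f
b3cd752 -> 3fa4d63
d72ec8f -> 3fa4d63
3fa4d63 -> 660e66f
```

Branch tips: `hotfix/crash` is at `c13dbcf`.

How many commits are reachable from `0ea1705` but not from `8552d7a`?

Reachable from 0ea1705: {0ea1705, 3fa4d63, 660e66f, 7829d10, 8552d7a, b3cd752, d72ec8f, f866d32}.
Reachable from 8552d7a: {3fa4d63, 660e66f, 8552d7a, b3cd752, d72ec8f}.
In 0ea1705's history but not 8552d7a's: {0ea1705, 7829d10, f866d32} — 3 commits.

3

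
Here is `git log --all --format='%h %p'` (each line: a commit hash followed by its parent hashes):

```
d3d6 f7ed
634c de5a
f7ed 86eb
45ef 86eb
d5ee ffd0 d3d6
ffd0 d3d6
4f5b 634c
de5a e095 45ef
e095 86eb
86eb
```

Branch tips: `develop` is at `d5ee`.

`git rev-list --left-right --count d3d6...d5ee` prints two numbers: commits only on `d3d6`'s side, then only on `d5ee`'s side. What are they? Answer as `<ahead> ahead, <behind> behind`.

0 ahead, 2 behind

Reachable from d3d6: {86eb, d3d6, f7ed}.
Reachable from d5ee: {86eb, d3d6, d5ee, f7ed, ffd0}.
Only in d3d6's history (ahead): {} — 0.
Only in d5ee's history (behind): {d5ee, ffd0} — 2.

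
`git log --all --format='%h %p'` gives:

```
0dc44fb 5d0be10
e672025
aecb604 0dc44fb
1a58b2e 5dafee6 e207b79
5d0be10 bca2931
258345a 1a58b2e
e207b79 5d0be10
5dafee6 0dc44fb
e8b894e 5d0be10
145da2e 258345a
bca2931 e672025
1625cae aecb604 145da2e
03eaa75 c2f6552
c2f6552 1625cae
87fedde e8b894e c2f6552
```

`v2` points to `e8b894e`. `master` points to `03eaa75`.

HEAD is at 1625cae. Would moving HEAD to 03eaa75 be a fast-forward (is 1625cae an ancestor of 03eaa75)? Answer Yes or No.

Yes

A fast-forward from 1625cae to 03eaa75 is possible iff 1625cae is an ancestor of 03eaa75.
Ancestors of 03eaa75: {03eaa75, 0dc44fb, 145da2e, 1625cae, 1a58b2e, 258345a, 5d0be10, 5dafee6, aecb604, bca2931, c2f6552, e207b79, e672025}.
1625cae is among them, so fast-forward is possible.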